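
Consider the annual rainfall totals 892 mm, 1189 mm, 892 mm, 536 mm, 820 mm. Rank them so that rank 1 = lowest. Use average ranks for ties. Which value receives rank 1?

Sorted (ascending): 536, 820, 892, 892, 1189
The 2 values of 892 occupy positions 3–4 → average rank (3+4)/2 = 3.5.
Rank 1 → value 536.

536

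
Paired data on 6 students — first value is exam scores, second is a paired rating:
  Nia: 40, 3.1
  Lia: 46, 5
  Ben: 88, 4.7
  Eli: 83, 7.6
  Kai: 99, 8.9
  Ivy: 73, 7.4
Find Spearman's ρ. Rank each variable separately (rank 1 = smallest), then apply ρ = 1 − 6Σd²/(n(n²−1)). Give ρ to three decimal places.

0.657

Ranks of variable 1: 1, 2, 5, 4, 6, 3
Ranks of variable 2: 1, 3, 2, 5, 6, 4
d = r₁ − r₂: 0, -1, 3, -1, 0, -1
d²: 0, 1, 9, 1, 0, 1; Σd² = 12
ρ = 1 − 6·12/(6·35) = 1 − 72/210 = 0.657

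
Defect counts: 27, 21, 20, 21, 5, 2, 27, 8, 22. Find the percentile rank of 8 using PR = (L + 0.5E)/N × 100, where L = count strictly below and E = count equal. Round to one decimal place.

N = 9.
Strictly below 8: 2. Equal to 8: 1.
PR = (2 + 0.5·1)/9 × 100 = 27.8

27.8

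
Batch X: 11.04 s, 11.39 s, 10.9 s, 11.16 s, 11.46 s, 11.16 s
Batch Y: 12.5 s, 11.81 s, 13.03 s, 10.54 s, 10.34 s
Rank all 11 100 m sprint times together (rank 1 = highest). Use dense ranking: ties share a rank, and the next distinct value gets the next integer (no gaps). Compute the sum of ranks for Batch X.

Sorted (descending): 13.03, 12.5, 11.81, 11.46, 11.39, 11.16, 11.16, 11.04, 10.9, 10.54, 10.34
The 2 values of 11.16 share dense rank 6.
Remaining distinct values take the next consecutive integers.
Batch X values → pooled ranks: 11.04→7, 11.39→5, 10.9→8, 11.16→6, 11.46→4, 11.16→6
Rank sum = 7 + 5 + 8 + 6 + 4 + 6 = 36

36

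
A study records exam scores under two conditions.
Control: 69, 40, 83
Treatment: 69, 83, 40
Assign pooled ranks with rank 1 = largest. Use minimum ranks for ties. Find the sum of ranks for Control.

Sorted (descending): 83, 83, 69, 69, 40, 40
The 2 values of 83 occupy positions 1–2 → each gets rank 1.
The 2 values of 69 occupy positions 3–4 → each gets rank 3.
The 2 values of 40 occupy positions 5–6 → each gets rank 5.
Control values → pooled ranks: 69→3, 40→5, 83→1
Rank sum = 3 + 5 + 1 = 9

9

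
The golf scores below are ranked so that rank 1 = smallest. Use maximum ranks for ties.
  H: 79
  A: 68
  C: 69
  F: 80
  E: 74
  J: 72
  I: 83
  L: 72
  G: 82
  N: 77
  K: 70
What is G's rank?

Sorted (ascending): 68, 69, 70, 72, 72, 74, 77, 79, 80, 82, 83
The 2 values of 72 occupy positions 4–5 → each gets rank 5.
G has value 82 → rank 10.

10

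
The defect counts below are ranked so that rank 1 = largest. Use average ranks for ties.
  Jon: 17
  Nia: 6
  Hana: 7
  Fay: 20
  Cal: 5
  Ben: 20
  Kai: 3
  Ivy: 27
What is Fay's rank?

Sorted (descending): 27, 20, 20, 17, 7, 6, 5, 3
The 2 values of 20 occupy positions 2–3 → average rank (2+3)/2 = 2.5.
Fay has value 20 → rank 2.5.

2.5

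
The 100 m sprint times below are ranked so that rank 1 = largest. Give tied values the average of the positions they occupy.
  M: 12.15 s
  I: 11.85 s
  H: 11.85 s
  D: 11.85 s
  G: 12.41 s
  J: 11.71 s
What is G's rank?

1

Sorted (descending): 12.41, 12.15, 11.85, 11.85, 11.85, 11.71
The 3 values of 11.85 occupy positions 3–5 → average rank 4.
G has value 12.41 s → rank 1.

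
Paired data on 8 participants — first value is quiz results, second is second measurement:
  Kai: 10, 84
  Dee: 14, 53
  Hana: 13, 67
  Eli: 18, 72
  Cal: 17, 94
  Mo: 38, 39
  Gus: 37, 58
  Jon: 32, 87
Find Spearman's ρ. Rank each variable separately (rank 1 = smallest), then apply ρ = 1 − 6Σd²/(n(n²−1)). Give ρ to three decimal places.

-0.333

Ranks of variable 1: 1, 3, 2, 5, 4, 8, 7, 6
Ranks of variable 2: 6, 2, 4, 5, 8, 1, 3, 7
d = r₁ − r₂: -5, 1, -2, 0, -4, 7, 4, -1
d²: 25, 1, 4, 0, 16, 49, 16, 1; Σd² = 112
ρ = 1 − 6·112/(8·63) = 1 − 672/504 = -0.333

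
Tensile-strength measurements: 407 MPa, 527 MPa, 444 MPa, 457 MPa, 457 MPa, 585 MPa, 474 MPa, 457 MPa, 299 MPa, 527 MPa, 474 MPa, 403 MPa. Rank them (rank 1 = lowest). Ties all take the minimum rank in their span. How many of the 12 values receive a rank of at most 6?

7

Sorted (ascending): 299, 403, 407, 444, 457, 457, 457, 474, 474, 527, 527, 585
The 3 values of 457 occupy positions 5–7 → each gets rank 5.
The 2 values of 474 occupy positions 8–9 → each gets rank 8.
The 2 values of 527 occupy positions 10–11 → each gets rank 10.
Ranks ≤ 6: {1, 2, 3, 4, 5, 5, 5} → 7 values.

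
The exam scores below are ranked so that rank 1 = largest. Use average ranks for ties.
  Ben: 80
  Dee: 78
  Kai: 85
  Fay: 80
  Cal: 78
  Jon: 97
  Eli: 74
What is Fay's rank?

Sorted (descending): 97, 85, 80, 80, 78, 78, 74
The 2 values of 80 occupy positions 3–4 → average rank (3+4)/2 = 3.5.
The 2 values of 78 occupy positions 5–6 → average rank (5+6)/2 = 5.5.
Fay has value 80 → rank 3.5.

3.5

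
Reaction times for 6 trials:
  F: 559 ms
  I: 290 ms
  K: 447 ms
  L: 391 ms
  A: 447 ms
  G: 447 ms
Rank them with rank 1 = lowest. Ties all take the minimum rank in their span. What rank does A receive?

Sorted (ascending): 290, 391, 447, 447, 447, 559
The 3 values of 447 occupy positions 3–5 → each gets rank 3.
A has value 447 ms → rank 3.

3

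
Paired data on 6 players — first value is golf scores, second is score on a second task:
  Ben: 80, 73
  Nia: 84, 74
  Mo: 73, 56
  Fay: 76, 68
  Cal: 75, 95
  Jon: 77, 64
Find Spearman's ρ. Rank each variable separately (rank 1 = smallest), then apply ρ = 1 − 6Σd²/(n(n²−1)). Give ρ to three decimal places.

0.371

Ranks of variable 1: 5, 6, 1, 3, 2, 4
Ranks of variable 2: 4, 5, 1, 3, 6, 2
d = r₁ − r₂: 1, 1, 0, 0, -4, 2
d²: 1, 1, 0, 0, 16, 4; Σd² = 22
ρ = 1 − 6·22/(6·35) = 1 − 132/210 = 0.371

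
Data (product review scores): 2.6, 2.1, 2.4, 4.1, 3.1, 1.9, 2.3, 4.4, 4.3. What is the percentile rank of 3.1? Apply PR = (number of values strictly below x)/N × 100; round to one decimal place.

55.6

N = 9.
Strictly below 3.1: 5. Equal to 3.1: 1.
PR = 5/9 × 100 = 55.6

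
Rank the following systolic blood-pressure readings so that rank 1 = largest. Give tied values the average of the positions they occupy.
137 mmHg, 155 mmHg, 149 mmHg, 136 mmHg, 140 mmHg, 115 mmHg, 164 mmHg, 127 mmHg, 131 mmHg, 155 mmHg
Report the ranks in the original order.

6, 2.5, 4, 7, 5, 10, 1, 9, 8, 2.5

Sorted (descending): 164, 155, 155, 149, 140, 137, 136, 131, 127, 115
The 2 values of 155 occupy positions 2–3 → average rank (2+3)/2 = 2.5.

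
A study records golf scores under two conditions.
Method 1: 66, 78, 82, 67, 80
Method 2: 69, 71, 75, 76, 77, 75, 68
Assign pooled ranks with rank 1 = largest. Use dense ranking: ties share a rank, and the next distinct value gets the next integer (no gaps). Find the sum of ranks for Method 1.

27

Sorted (descending): 82, 80, 78, 77, 76, 75, 75, 71, 69, 68, 67, 66
The 2 values of 75 share dense rank 6.
Remaining distinct values take the next consecutive integers.
Method 1 values → pooled ranks: 66→11, 78→3, 82→1, 67→10, 80→2
Rank sum = 11 + 3 + 1 + 10 + 2 = 27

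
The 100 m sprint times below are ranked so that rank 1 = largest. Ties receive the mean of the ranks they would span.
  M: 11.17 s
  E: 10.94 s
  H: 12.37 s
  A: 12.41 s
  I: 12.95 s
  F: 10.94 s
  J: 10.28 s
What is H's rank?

Sorted (descending): 12.95, 12.41, 12.37, 11.17, 10.94, 10.94, 10.28
The 2 values of 10.94 occupy positions 5–6 → average rank (5+6)/2 = 5.5.
H has value 12.37 s → rank 3.

3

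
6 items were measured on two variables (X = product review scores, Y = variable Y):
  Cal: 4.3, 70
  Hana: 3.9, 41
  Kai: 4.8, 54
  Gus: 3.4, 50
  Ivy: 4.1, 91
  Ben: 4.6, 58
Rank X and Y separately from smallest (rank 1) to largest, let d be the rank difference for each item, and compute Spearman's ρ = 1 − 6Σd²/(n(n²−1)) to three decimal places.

Ranks of variable 1: 4, 2, 6, 1, 3, 5
Ranks of variable 2: 5, 1, 3, 2, 6, 4
d = r₁ − r₂: -1, 1, 3, -1, -3, 1
d²: 1, 1, 9, 1, 9, 1; Σd² = 22
ρ = 1 − 6·22/(6·35) = 1 − 132/210 = 0.371

0.371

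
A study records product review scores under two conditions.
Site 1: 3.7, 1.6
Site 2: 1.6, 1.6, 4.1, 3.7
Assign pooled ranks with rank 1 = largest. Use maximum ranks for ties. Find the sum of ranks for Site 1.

Sorted (descending): 4.1, 3.7, 3.7, 1.6, 1.6, 1.6
The 2 values of 3.7 occupy positions 2–3 → each gets rank 3.
The 3 values of 1.6 occupy positions 4–6 → each gets rank 6.
Site 1 values → pooled ranks: 3.7→3, 1.6→6
Rank sum = 3 + 6 = 9

9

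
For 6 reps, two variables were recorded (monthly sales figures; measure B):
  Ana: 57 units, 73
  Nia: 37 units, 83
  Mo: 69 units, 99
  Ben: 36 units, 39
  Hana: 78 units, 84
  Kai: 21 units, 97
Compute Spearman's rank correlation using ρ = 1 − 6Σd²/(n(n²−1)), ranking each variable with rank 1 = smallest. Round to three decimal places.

Ranks of variable 1: 4, 3, 5, 2, 6, 1
Ranks of variable 2: 2, 3, 6, 1, 4, 5
d = r₁ − r₂: 2, 0, -1, 1, 2, -4
d²: 4, 0, 1, 1, 4, 16; Σd² = 26
ρ = 1 − 6·26/(6·35) = 1 − 156/210 = 0.257

0.257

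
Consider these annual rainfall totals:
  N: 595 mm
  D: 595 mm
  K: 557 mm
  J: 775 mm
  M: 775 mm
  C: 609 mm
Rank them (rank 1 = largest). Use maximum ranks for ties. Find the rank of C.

Sorted (descending): 775, 775, 609, 595, 595, 557
The 2 values of 775 occupy positions 1–2 → each gets rank 2.
The 2 values of 595 occupy positions 4–5 → each gets rank 5.
C has value 609 mm → rank 3.

3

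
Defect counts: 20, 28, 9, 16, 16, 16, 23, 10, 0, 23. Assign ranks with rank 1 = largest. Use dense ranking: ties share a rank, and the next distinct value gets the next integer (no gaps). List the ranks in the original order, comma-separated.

3, 1, 6, 4, 4, 4, 2, 5, 7, 2

Sorted (descending): 28, 23, 23, 20, 16, 16, 16, 10, 9, 0
The 2 values of 23 share dense rank 2.
The 3 values of 16 share dense rank 4.
Remaining distinct values take the next consecutive integers.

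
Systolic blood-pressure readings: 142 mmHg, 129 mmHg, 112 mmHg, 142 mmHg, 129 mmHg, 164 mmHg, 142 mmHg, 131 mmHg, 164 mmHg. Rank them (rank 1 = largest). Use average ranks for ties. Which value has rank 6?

131

Sorted (descending): 164, 164, 142, 142, 142, 131, 129, 129, 112
The 2 values of 164 occupy positions 1–2 → average rank (1+2)/2 = 1.5.
The 3 values of 142 occupy positions 3–5 → average rank 4.
The 2 values of 129 occupy positions 7–8 → average rank (7+8)/2 = 7.5.
Rank 6 → value 131.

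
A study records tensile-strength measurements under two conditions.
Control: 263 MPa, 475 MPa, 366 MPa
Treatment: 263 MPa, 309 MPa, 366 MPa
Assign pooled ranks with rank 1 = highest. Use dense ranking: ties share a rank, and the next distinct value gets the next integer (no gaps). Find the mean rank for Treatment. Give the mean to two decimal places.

3.00

Sorted (descending): 475, 366, 366, 309, 263, 263
The 2 values of 366 share dense rank 2.
The 2 values of 263 share dense rank 4.
Remaining distinct values take the next consecutive integers.
Treatment values → pooled ranks: 263→4, 309→3, 366→2
Mean rank = (4 + 3 + 2) / 3 = 3.00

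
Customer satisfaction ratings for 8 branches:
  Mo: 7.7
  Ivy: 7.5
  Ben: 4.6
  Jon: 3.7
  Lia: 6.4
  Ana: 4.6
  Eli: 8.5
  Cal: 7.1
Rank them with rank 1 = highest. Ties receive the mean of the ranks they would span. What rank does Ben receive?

6.5

Sorted (descending): 8.5, 7.7, 7.5, 7.1, 6.4, 4.6, 4.6, 3.7
The 2 values of 4.6 occupy positions 6–7 → average rank (6+7)/2 = 6.5.
Ben has value 4.6 → rank 6.5.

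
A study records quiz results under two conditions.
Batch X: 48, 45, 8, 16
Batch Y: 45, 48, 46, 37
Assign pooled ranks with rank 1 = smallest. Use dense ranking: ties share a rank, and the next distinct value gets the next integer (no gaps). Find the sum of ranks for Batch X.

Sorted (ascending): 8, 16, 37, 45, 45, 46, 48, 48
The 2 values of 45 share dense rank 4.
The 2 values of 48 share dense rank 6.
Remaining distinct values take the next consecutive integers.
Batch X values → pooled ranks: 48→6, 45→4, 8→1, 16→2
Rank sum = 6 + 4 + 1 + 2 = 13

13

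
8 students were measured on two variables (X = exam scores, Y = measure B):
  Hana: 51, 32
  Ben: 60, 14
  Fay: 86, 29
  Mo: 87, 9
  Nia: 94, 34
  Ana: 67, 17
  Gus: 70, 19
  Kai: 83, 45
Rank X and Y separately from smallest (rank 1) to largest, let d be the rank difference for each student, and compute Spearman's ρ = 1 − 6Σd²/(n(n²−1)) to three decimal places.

Ranks of variable 1: 1, 2, 6, 7, 8, 3, 4, 5
Ranks of variable 2: 6, 2, 5, 1, 7, 3, 4, 8
d = r₁ − r₂: -5, 0, 1, 6, 1, 0, 0, -3
d²: 25, 0, 1, 36, 1, 0, 0, 9; Σd² = 72
ρ = 1 − 6·72/(8·63) = 1 − 432/504 = 0.143

0.143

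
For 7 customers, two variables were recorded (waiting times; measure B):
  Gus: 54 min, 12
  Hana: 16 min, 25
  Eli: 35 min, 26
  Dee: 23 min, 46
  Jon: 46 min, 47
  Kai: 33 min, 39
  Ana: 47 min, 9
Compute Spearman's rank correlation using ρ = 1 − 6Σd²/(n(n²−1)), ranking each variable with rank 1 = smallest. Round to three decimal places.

Ranks of variable 1: 7, 1, 4, 2, 5, 3, 6
Ranks of variable 2: 2, 3, 4, 6, 7, 5, 1
d = r₁ − r₂: 5, -2, 0, -4, -2, -2, 5
d²: 25, 4, 0, 16, 4, 4, 25; Σd² = 78
ρ = 1 − 6·78/(7·48) = 1 − 468/336 = -0.393

-0.393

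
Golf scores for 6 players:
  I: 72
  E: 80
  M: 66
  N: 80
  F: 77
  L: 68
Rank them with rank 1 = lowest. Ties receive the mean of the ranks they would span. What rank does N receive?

Sorted (ascending): 66, 68, 72, 77, 80, 80
The 2 values of 80 occupy positions 5–6 → average rank (5+6)/2 = 5.5.
N has value 80 → rank 5.5.

5.5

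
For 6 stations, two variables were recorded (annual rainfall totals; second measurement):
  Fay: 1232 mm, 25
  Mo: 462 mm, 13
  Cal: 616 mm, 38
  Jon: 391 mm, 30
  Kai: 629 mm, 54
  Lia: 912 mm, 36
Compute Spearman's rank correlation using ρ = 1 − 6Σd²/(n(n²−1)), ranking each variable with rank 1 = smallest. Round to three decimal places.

Ranks of variable 1: 6, 2, 3, 1, 4, 5
Ranks of variable 2: 2, 1, 5, 3, 6, 4
d = r₁ − r₂: 4, 1, -2, -2, -2, 1
d²: 16, 1, 4, 4, 4, 1; Σd² = 30
ρ = 1 − 6·30/(6·35) = 1 − 180/210 = 0.143

0.143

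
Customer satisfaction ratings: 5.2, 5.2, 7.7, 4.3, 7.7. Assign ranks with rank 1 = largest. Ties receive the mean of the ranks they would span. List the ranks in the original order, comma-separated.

Sorted (descending): 7.7, 7.7, 5.2, 5.2, 4.3
The 2 values of 7.7 occupy positions 1–2 → average rank (1+2)/2 = 1.5.
The 2 values of 5.2 occupy positions 3–4 → average rank (3+4)/2 = 3.5.

3.5, 3.5, 1.5, 5, 1.5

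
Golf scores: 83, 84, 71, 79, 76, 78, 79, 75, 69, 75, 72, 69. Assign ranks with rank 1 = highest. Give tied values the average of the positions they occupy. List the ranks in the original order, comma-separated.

2, 1, 10, 3.5, 6, 5, 3.5, 7.5, 11.5, 7.5, 9, 11.5

Sorted (descending): 84, 83, 79, 79, 78, 76, 75, 75, 72, 71, 69, 69
The 2 values of 79 occupy positions 3–4 → average rank (3+4)/2 = 3.5.
The 2 values of 75 occupy positions 7–8 → average rank (7+8)/2 = 7.5.
The 2 values of 69 occupy positions 11–12 → average rank (11+12)/2 = 11.5.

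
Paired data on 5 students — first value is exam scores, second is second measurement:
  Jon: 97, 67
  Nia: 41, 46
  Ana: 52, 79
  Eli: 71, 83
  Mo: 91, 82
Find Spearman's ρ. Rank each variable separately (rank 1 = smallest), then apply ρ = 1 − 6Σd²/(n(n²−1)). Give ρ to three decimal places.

Ranks of variable 1: 5, 1, 2, 3, 4
Ranks of variable 2: 2, 1, 3, 5, 4
d = r₁ − r₂: 3, 0, -1, -2, 0
d²: 9, 0, 1, 4, 0; Σd² = 14
ρ = 1 − 6·14/(5·24) = 1 − 84/120 = 0.300

0.300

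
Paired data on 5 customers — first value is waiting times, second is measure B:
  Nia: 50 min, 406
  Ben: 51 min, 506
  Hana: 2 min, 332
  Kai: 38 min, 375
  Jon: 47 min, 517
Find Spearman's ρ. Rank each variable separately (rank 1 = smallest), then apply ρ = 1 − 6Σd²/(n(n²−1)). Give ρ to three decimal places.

0.700

Ranks of variable 1: 4, 5, 1, 2, 3
Ranks of variable 2: 3, 4, 1, 2, 5
d = r₁ − r₂: 1, 1, 0, 0, -2
d²: 1, 1, 0, 0, 4; Σd² = 6
ρ = 1 − 6·6/(5·24) = 1 − 36/120 = 0.700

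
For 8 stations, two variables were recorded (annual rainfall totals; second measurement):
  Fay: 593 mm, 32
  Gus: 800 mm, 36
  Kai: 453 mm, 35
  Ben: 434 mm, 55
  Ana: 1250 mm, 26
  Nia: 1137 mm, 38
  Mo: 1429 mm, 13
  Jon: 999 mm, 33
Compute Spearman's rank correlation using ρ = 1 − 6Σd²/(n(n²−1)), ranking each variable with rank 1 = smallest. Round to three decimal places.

Ranks of variable 1: 3, 4, 2, 1, 7, 6, 8, 5
Ranks of variable 2: 3, 6, 5, 8, 2, 7, 1, 4
d = r₁ − r₂: 0, -2, -3, -7, 5, -1, 7, 1
d²: 0, 4, 9, 49, 25, 1, 49, 1; Σd² = 138
ρ = 1 − 6·138/(8·63) = 1 − 828/504 = -0.643

-0.643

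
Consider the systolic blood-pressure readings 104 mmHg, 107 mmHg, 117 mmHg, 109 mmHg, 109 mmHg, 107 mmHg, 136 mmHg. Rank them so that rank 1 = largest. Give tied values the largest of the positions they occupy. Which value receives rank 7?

Sorted (descending): 136, 117, 109, 109, 107, 107, 104
The 2 values of 109 occupy positions 3–4 → each gets rank 4.
The 2 values of 107 occupy positions 5–6 → each gets rank 6.
Rank 7 → value 104.

104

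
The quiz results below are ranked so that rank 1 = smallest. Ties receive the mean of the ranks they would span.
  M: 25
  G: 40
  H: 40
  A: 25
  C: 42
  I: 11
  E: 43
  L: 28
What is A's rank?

2.5

Sorted (ascending): 11, 25, 25, 28, 40, 40, 42, 43
The 2 values of 25 occupy positions 2–3 → average rank (2+3)/2 = 2.5.
The 2 values of 40 occupy positions 5–6 → average rank (5+6)/2 = 5.5.
A has value 25 → rank 2.5.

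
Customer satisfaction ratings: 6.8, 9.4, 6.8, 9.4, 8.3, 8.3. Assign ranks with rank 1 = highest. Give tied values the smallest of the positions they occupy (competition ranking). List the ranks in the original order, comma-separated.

Sorted (descending): 9.4, 9.4, 8.3, 8.3, 6.8, 6.8
The 2 values of 9.4 occupy positions 1–2 → each gets rank 1.
The 2 values of 8.3 occupy positions 3–4 → each gets rank 3.
The 2 values of 6.8 occupy positions 5–6 → each gets rank 5.

5, 1, 5, 1, 3, 3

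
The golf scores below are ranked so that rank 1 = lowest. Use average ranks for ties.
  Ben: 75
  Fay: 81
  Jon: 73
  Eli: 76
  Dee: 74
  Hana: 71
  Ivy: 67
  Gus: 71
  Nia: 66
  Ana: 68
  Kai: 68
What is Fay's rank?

Sorted (ascending): 66, 67, 68, 68, 71, 71, 73, 74, 75, 76, 81
The 2 values of 68 occupy positions 3–4 → average rank (3+4)/2 = 3.5.
The 2 values of 71 occupy positions 5–6 → average rank (5+6)/2 = 5.5.
Fay has value 81 → rank 11.

11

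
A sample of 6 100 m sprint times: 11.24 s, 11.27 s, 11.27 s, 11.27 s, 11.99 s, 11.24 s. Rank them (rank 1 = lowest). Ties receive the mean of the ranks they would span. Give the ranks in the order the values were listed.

Sorted (ascending): 11.24, 11.24, 11.27, 11.27, 11.27, 11.99
The 2 values of 11.24 occupy positions 1–2 → average rank (1+2)/2 = 1.5.
The 3 values of 11.27 occupy positions 3–5 → average rank 4.

1.5, 4, 4, 4, 6, 1.5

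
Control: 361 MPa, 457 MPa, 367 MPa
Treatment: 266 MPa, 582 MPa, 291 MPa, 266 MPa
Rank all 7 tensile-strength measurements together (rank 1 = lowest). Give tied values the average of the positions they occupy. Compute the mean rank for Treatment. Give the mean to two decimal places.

3.25

Sorted (ascending): 266, 266, 291, 361, 367, 457, 582
The 2 values of 266 occupy positions 1–2 → average rank (1+2)/2 = 1.5.
Treatment values → pooled ranks: 266→1.5, 582→7, 291→3, 266→1.5
Mean rank = (1.5 + 7 + 3 + 1.5) / 4 = 3.25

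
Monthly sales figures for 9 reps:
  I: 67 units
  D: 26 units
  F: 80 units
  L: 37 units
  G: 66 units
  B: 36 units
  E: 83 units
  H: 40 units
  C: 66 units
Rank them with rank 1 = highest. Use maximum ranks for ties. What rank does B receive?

Sorted (descending): 83, 80, 67, 66, 66, 40, 37, 36, 26
The 2 values of 66 occupy positions 4–5 → each gets rank 5.
B has value 36 units → rank 8.

8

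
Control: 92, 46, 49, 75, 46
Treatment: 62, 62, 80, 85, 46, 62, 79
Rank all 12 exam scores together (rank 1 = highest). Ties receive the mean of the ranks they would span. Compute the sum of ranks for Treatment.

Sorted (descending): 92, 85, 80, 79, 75, 62, 62, 62, 49, 46, 46, 46
The 3 values of 62 occupy positions 6–8 → average rank 7.
The 3 values of 46 occupy positions 10–12 → average rank 11.
Treatment values → pooled ranks: 62→7, 62→7, 80→3, 85→2, 46→11, 62→7, 79→4
Rank sum = 7 + 7 + 3 + 2 + 11 + 7 + 4 = 41

41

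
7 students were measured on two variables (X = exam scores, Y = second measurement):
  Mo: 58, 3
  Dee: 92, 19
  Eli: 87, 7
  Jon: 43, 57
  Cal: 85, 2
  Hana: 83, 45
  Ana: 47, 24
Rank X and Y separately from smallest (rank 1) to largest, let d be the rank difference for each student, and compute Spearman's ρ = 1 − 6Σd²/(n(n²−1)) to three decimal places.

Ranks of variable 1: 3, 7, 6, 1, 5, 4, 2
Ranks of variable 2: 2, 4, 3, 7, 1, 6, 5
d = r₁ − r₂: 1, 3, 3, -6, 4, -2, -3
d²: 1, 9, 9, 36, 16, 4, 9; Σd² = 84
ρ = 1 − 6·84/(7·48) = 1 − 504/336 = -0.500

-0.500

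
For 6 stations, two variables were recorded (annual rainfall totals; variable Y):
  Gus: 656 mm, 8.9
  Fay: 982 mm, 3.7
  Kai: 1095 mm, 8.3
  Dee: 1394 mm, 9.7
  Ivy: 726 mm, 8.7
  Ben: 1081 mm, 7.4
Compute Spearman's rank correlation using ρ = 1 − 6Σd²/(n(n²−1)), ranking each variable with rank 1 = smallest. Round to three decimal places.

0.086

Ranks of variable 1: 1, 3, 5, 6, 2, 4
Ranks of variable 2: 5, 1, 3, 6, 4, 2
d = r₁ − r₂: -4, 2, 2, 0, -2, 2
d²: 16, 4, 4, 0, 4, 4; Σd² = 32
ρ = 1 − 6·32/(6·35) = 1 − 192/210 = 0.086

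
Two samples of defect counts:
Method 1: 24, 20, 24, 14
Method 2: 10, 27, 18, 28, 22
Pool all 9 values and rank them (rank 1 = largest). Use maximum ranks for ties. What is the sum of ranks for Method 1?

22

Sorted (descending): 28, 27, 24, 24, 22, 20, 18, 14, 10
The 2 values of 24 occupy positions 3–4 → each gets rank 4.
Method 1 values → pooled ranks: 24→4, 20→6, 24→4, 14→8
Rank sum = 4 + 6 + 4 + 8 = 22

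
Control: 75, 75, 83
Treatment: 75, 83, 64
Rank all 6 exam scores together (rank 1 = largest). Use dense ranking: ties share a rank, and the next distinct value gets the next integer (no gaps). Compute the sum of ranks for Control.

Sorted (descending): 83, 83, 75, 75, 75, 64
The 2 values of 83 share dense rank 1.
The 3 values of 75 share dense rank 2.
Remaining distinct values take the next consecutive integers.
Control values → pooled ranks: 75→2, 75→2, 83→1
Rank sum = 2 + 2 + 1 = 5

5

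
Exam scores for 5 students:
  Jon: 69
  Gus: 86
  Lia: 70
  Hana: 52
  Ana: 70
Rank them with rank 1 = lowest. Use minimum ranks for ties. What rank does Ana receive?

3

Sorted (ascending): 52, 69, 70, 70, 86
The 2 values of 70 occupy positions 3–4 → each gets rank 3.
Ana has value 70 → rank 3.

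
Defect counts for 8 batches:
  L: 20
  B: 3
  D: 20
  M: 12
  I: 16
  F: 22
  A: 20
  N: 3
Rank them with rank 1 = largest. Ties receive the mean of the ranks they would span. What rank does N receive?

Sorted (descending): 22, 20, 20, 20, 16, 12, 3, 3
The 3 values of 20 occupy positions 2–4 → average rank 3.
The 2 values of 3 occupy positions 7–8 → average rank (7+8)/2 = 7.5.
N has value 3 → rank 7.5.

7.5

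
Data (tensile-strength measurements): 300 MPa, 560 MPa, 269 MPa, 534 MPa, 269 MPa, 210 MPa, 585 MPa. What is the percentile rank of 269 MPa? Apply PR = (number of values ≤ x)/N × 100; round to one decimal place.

42.9

N = 7.
Strictly below 269: 1. Equal to 269: 2.
PR = 3/7 × 100 = 42.9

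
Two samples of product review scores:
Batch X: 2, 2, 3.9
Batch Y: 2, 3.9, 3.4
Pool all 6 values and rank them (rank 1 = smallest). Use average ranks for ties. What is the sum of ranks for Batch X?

Sorted (ascending): 2, 2, 2, 3.4, 3.9, 3.9
The 3 values of 2 occupy positions 1–3 → average rank 2.
The 2 values of 3.9 occupy positions 5–6 → average rank (5+6)/2 = 5.5.
Batch X values → pooled ranks: 2→2, 2→2, 3.9→5.5
Rank sum = 2 + 2 + 5.5 = 9.5

9.5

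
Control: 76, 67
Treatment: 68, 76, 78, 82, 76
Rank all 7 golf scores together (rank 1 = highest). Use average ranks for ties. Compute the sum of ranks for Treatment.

Sorted (descending): 82, 78, 76, 76, 76, 68, 67
The 3 values of 76 occupy positions 3–5 → average rank 4.
Treatment values → pooled ranks: 68→6, 76→4, 78→2, 82→1, 76→4
Rank sum = 6 + 4 + 2 + 1 + 4 = 17

17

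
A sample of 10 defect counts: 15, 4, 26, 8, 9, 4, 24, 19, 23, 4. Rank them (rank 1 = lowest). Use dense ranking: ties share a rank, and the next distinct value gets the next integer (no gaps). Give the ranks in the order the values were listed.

Sorted (ascending): 4, 4, 4, 8, 9, 15, 19, 23, 24, 26
The 3 values of 4 share dense rank 1.
Remaining distinct values take the next consecutive integers.

4, 1, 8, 2, 3, 1, 7, 5, 6, 1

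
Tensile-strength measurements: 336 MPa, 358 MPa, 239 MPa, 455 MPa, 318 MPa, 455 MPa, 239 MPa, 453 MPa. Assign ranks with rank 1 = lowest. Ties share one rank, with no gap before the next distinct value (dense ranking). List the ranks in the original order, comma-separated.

3, 4, 1, 6, 2, 6, 1, 5

Sorted (ascending): 239, 239, 318, 336, 358, 453, 455, 455
The 2 values of 239 share dense rank 1.
The 2 values of 455 share dense rank 6.
Remaining distinct values take the next consecutive integers.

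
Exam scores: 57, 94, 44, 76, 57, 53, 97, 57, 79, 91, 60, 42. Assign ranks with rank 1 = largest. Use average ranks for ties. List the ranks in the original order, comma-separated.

8, 2, 11, 5, 8, 10, 1, 8, 4, 3, 6, 12

Sorted (descending): 97, 94, 91, 79, 76, 60, 57, 57, 57, 53, 44, 42
The 3 values of 57 occupy positions 7–9 → average rank 8.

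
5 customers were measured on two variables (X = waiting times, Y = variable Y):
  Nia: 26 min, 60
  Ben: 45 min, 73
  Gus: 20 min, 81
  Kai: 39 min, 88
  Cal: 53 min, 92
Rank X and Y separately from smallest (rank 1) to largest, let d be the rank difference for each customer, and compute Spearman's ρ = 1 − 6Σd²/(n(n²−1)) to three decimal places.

0.500

Ranks of variable 1: 2, 4, 1, 3, 5
Ranks of variable 2: 1, 2, 3, 4, 5
d = r₁ − r₂: 1, 2, -2, -1, 0
d²: 1, 4, 4, 1, 0; Σd² = 10
ρ = 1 − 6·10/(5·24) = 1 − 60/120 = 0.500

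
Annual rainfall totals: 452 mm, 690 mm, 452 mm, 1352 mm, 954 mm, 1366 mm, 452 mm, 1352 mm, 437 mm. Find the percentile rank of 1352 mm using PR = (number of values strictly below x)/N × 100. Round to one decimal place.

66.7

N = 9.
Strictly below 1352: 6. Equal to 1352: 2.
PR = 6/9 × 100 = 66.7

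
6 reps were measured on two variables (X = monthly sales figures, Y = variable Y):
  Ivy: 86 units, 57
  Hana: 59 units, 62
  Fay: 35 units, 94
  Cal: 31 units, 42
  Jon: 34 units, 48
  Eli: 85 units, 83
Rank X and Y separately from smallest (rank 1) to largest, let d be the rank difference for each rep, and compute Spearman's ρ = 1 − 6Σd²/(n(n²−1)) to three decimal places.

0.486

Ranks of variable 1: 6, 4, 3, 1, 2, 5
Ranks of variable 2: 3, 4, 6, 1, 2, 5
d = r₁ − r₂: 3, 0, -3, 0, 0, 0
d²: 9, 0, 9, 0, 0, 0; Σd² = 18
ρ = 1 − 6·18/(6·35) = 1 − 108/210 = 0.486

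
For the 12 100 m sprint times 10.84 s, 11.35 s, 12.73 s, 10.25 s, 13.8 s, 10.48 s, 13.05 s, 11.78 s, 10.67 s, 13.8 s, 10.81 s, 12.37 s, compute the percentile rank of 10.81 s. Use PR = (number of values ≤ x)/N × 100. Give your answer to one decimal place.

N = 12.
Strictly below 10.81: 3. Equal to 10.81: 1.
PR = 4/12 × 100 = 33.3

33.3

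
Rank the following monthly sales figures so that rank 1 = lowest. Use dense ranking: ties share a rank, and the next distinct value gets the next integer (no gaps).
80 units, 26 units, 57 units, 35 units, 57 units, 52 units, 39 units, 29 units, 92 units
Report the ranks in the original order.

7, 1, 6, 3, 6, 5, 4, 2, 8

Sorted (ascending): 26, 29, 35, 39, 52, 57, 57, 80, 92
The 2 values of 57 share dense rank 6.
Remaining distinct values take the next consecutive integers.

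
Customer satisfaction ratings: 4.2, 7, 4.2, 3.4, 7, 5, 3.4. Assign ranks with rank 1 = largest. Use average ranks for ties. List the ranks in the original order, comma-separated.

Sorted (descending): 7, 7, 5, 4.2, 4.2, 3.4, 3.4
The 2 values of 7 occupy positions 1–2 → average rank (1+2)/2 = 1.5.
The 2 values of 4.2 occupy positions 4–5 → average rank (4+5)/2 = 4.5.
The 2 values of 3.4 occupy positions 6–7 → average rank (6+7)/2 = 6.5.

4.5, 1.5, 4.5, 6.5, 1.5, 3, 6.5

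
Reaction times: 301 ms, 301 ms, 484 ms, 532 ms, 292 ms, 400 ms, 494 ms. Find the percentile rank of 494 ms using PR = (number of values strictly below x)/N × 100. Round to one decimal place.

N = 7.
Strictly below 494: 5. Equal to 494: 1.
PR = 5/7 × 100 = 71.4

71.4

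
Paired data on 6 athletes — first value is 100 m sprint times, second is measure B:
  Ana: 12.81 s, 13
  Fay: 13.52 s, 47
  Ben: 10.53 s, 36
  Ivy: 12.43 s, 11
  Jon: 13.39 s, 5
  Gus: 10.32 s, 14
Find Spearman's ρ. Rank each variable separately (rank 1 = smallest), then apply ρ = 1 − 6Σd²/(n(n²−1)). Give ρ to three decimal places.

-0.029

Ranks of variable 1: 4, 6, 2, 3, 5, 1
Ranks of variable 2: 3, 6, 5, 2, 1, 4
d = r₁ − r₂: 1, 0, -3, 1, 4, -3
d²: 1, 0, 9, 1, 16, 9; Σd² = 36
ρ = 1 − 6·36/(6·35) = 1 − 216/210 = -0.029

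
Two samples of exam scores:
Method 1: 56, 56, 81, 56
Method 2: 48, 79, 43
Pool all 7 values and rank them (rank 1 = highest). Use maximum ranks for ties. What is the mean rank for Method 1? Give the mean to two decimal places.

4.00

Sorted (descending): 81, 79, 56, 56, 56, 48, 43
The 3 values of 56 occupy positions 3–5 → each gets rank 5.
Method 1 values → pooled ranks: 56→5, 56→5, 81→1, 56→5
Mean rank = (5 + 5 + 1 + 5) / 4 = 4.00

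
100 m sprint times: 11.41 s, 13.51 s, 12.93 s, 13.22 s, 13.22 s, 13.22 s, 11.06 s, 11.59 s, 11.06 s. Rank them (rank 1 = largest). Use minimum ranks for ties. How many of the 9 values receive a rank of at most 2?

4

Sorted (descending): 13.51, 13.22, 13.22, 13.22, 12.93, 11.59, 11.41, 11.06, 11.06
The 3 values of 13.22 occupy positions 2–4 → each gets rank 2.
The 2 values of 11.06 occupy positions 8–9 → each gets rank 8.
Ranks ≤ 2: {1, 2, 2, 2} → 4 values.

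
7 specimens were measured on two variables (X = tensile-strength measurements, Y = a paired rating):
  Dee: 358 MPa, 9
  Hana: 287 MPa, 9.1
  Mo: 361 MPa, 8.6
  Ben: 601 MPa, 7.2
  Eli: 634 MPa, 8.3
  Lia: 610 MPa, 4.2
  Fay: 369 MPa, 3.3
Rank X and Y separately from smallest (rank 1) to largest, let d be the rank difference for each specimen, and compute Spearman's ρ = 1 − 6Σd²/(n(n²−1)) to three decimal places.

Ranks of variable 1: 2, 1, 3, 5, 7, 6, 4
Ranks of variable 2: 6, 7, 5, 3, 4, 2, 1
d = r₁ − r₂: -4, -6, -2, 2, 3, 4, 3
d²: 16, 36, 4, 4, 9, 16, 9; Σd² = 94
ρ = 1 − 6·94/(7·48) = 1 − 564/336 = -0.679

-0.679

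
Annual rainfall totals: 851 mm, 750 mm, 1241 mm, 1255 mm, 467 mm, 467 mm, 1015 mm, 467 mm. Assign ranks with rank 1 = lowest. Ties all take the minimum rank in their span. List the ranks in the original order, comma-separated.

5, 4, 7, 8, 1, 1, 6, 1

Sorted (ascending): 467, 467, 467, 750, 851, 1015, 1241, 1255
The 3 values of 467 occupy positions 1–3 → each gets rank 1.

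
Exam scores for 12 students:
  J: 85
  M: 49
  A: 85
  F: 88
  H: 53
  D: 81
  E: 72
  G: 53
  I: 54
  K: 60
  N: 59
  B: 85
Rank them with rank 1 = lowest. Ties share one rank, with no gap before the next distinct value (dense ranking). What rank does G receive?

2

Sorted (ascending): 49, 53, 53, 54, 59, 60, 72, 81, 85, 85, 85, 88
The 2 values of 53 share dense rank 2.
The 3 values of 85 share dense rank 8.
Remaining distinct values take the next consecutive integers.
G has value 53 → rank 2.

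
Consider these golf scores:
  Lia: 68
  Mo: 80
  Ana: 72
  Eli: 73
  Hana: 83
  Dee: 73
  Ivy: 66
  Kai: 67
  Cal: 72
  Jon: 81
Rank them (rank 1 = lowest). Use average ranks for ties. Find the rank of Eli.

6.5

Sorted (ascending): 66, 67, 68, 72, 72, 73, 73, 80, 81, 83
The 2 values of 72 occupy positions 4–5 → average rank (4+5)/2 = 4.5.
The 2 values of 73 occupy positions 6–7 → average rank (6+7)/2 = 6.5.
Eli has value 73 → rank 6.5.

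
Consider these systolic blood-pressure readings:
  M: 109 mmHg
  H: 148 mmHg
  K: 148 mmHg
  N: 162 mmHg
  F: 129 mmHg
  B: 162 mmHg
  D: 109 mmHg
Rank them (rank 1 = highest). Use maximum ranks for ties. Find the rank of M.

7

Sorted (descending): 162, 162, 148, 148, 129, 109, 109
The 2 values of 162 occupy positions 1–2 → each gets rank 2.
The 2 values of 148 occupy positions 3–4 → each gets rank 4.
The 2 values of 109 occupy positions 6–7 → each gets rank 7.
M has value 109 mmHg → rank 7.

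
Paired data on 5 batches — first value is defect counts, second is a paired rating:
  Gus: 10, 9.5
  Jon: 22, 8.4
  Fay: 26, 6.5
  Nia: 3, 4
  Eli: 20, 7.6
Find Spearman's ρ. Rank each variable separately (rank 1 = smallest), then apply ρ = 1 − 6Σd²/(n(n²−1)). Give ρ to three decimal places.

0.100

Ranks of variable 1: 2, 4, 5, 1, 3
Ranks of variable 2: 5, 4, 2, 1, 3
d = r₁ − r₂: -3, 0, 3, 0, 0
d²: 9, 0, 9, 0, 0; Σd² = 18
ρ = 1 − 6·18/(5·24) = 1 − 108/120 = 0.100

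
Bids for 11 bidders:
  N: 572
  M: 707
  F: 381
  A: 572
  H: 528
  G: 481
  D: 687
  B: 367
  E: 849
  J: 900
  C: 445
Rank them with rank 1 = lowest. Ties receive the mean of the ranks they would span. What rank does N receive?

6.5

Sorted (ascending): 367, 381, 445, 481, 528, 572, 572, 687, 707, 849, 900
The 2 values of 572 occupy positions 6–7 → average rank (6+7)/2 = 6.5.
N has value 572 → rank 6.5.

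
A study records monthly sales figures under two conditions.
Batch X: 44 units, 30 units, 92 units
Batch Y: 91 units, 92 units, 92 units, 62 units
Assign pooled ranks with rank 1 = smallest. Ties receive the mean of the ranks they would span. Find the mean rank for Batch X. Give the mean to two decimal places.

Sorted (ascending): 30, 44, 62, 91, 92, 92, 92
The 3 values of 92 occupy positions 5–7 → average rank 6.
Batch X values → pooled ranks: 44→2, 30→1, 92→6
Mean rank = (2 + 1 + 6) / 3 = 3.00

3.00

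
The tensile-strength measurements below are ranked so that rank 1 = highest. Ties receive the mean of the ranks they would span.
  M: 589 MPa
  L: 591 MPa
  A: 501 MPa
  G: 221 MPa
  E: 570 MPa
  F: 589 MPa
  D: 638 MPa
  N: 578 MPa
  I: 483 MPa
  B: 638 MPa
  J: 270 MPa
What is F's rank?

4.5

Sorted (descending): 638, 638, 591, 589, 589, 578, 570, 501, 483, 270, 221
The 2 values of 638 occupy positions 1–2 → average rank (1+2)/2 = 1.5.
The 2 values of 589 occupy positions 4–5 → average rank (4+5)/2 = 4.5.
F has value 589 MPa → rank 4.5.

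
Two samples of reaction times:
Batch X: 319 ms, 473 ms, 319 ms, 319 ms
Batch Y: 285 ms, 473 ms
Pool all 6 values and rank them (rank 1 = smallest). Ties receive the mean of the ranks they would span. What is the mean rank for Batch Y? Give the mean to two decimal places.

3.25

Sorted (ascending): 285, 319, 319, 319, 473, 473
The 3 values of 319 occupy positions 2–4 → average rank 3.
The 2 values of 473 occupy positions 5–6 → average rank (5+6)/2 = 5.5.
Batch Y values → pooled ranks: 285→1, 473→5.5
Mean rank = (1 + 5.5) / 2 = 3.25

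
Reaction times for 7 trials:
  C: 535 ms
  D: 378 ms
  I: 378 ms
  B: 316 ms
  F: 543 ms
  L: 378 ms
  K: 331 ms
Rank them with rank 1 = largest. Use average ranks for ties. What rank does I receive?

Sorted (descending): 543, 535, 378, 378, 378, 331, 316
The 3 values of 378 occupy positions 3–5 → average rank 4.
I has value 378 ms → rank 4.

4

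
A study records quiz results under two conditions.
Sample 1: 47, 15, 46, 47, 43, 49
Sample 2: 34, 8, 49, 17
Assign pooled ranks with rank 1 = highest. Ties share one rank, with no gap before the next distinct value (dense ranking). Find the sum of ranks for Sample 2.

Sorted (descending): 49, 49, 47, 47, 46, 43, 34, 17, 15, 8
The 2 values of 49 share dense rank 1.
The 2 values of 47 share dense rank 2.
Remaining distinct values take the next consecutive integers.
Sample 2 values → pooled ranks: 34→5, 8→8, 49→1, 17→6
Rank sum = 5 + 8 + 1 + 6 = 20

20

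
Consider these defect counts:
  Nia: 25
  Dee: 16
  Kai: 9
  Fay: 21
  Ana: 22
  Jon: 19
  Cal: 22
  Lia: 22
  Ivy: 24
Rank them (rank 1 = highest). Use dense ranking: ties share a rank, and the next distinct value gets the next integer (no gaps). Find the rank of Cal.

3

Sorted (descending): 25, 24, 22, 22, 22, 21, 19, 16, 9
The 3 values of 22 share dense rank 3.
Remaining distinct values take the next consecutive integers.
Cal has value 22 → rank 3.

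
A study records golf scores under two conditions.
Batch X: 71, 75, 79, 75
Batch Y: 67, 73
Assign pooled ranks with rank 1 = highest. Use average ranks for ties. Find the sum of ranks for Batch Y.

10

Sorted (descending): 79, 75, 75, 73, 71, 67
The 2 values of 75 occupy positions 2–3 → average rank (2+3)/2 = 2.5.
Batch Y values → pooled ranks: 67→6, 73→4
Rank sum = 6 + 4 = 10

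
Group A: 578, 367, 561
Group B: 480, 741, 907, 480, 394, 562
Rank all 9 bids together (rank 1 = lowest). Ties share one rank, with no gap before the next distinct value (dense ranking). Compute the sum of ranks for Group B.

Sorted (ascending): 367, 394, 480, 480, 561, 562, 578, 741, 907
The 2 values of 480 share dense rank 3.
Remaining distinct values take the next consecutive integers.
Group B values → pooled ranks: 480→3, 741→7, 907→8, 480→3, 394→2, 562→5
Rank sum = 3 + 7 + 8 + 3 + 2 + 5 = 28

28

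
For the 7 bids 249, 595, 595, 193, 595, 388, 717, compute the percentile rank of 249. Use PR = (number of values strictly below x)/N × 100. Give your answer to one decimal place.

14.3

N = 7.
Strictly below 249: 1. Equal to 249: 1.
PR = 1/7 × 100 = 14.3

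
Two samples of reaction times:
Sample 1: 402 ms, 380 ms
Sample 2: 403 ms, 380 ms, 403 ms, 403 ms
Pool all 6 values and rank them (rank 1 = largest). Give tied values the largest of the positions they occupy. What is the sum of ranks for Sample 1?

Sorted (descending): 403, 403, 403, 402, 380, 380
The 3 values of 403 occupy positions 1–3 → each gets rank 3.
The 2 values of 380 occupy positions 5–6 → each gets rank 6.
Sample 1 values → pooled ranks: 402→4, 380→6
Rank sum = 4 + 6 = 10

10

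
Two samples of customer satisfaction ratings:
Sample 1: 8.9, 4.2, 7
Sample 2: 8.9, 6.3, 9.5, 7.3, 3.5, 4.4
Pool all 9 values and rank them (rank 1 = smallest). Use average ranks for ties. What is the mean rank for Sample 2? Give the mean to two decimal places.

5.08

Sorted (ascending): 3.5, 4.2, 4.4, 6.3, 7, 7.3, 8.9, 8.9, 9.5
The 2 values of 8.9 occupy positions 7–8 → average rank (7+8)/2 = 7.5.
Sample 2 values → pooled ranks: 8.9→7.5, 6.3→4, 9.5→9, 7.3→6, 3.5→1, 4.4→3
Mean rank = (7.5 + 4 + 9 + 6 + 1 + 3) / 6 = 5.08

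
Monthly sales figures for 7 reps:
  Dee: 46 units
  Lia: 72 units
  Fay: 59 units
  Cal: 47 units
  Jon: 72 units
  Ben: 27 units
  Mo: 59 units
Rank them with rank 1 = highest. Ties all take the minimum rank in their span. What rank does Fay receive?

3

Sorted (descending): 72, 72, 59, 59, 47, 46, 27
The 2 values of 72 occupy positions 1–2 → each gets rank 1.
The 2 values of 59 occupy positions 3–4 → each gets rank 3.
Fay has value 59 units → rank 3.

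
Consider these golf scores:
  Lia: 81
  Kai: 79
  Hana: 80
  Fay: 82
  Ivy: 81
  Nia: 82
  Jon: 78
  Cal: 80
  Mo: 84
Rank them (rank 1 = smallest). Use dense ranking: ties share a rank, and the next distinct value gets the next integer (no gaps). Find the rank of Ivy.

4

Sorted (ascending): 78, 79, 80, 80, 81, 81, 82, 82, 84
The 2 values of 80 share dense rank 3.
The 2 values of 81 share dense rank 4.
The 2 values of 82 share dense rank 5.
Remaining distinct values take the next consecutive integers.
Ivy has value 81 → rank 4.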